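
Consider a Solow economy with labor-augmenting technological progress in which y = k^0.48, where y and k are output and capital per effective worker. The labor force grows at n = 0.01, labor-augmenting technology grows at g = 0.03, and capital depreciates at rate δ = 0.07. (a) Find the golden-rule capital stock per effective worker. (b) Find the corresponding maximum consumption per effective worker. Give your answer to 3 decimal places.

Break-even investment rate: n + g + δ = 0.01 + 0.03 + 0.07 = 0.11.
At the golden rule the marginal product of capital equals n+g+δ: 0.48·k^(0.48−1) = 0.11. Solving, k_gold = (0.48/0.11)^(1/0.52) ≈ 17.0011.
y_gold = 17.0011^0.48 ≈ 3.8961; c_gold = y_gold − 0.11·k_gold ≈ 2.0260.

(a) k_gold ≈ 17.001; (b) c_gold ≈ 2.026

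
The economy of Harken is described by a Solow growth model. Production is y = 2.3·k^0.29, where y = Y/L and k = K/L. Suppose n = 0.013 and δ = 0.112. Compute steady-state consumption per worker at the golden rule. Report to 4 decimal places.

c_gold ≈ 3.2361

Break-even investment rate: n + δ = 0.013 + 0.112 = 0.125.
At the golden rule the marginal product of capital equals n+δ: 0.29·2.3·k^(0.29−1) = 0.125. Solving, k_gold = (0.29·2.3/0.125)^(1/0.71) ≈ 10.5742.
y_gold = 2.3·10.5742^0.29 ≈ 4.5578.
c_gold = y_gold − (n+δ)·k_gold = 4.5578 − 0.125·10.5742 ≈ 3.2361.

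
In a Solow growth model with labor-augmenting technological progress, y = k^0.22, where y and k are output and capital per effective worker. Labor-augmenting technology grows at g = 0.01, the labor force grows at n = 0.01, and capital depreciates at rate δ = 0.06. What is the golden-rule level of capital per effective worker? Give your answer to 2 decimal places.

k_gold ≈ 3.66

The effective depreciation rate is n + g + δ = 0.01 + 0.01 + 0.06 = 0.08.
Golden rule sets MPK = n+g+δ: 0.22·k^(0.22−1) = 0.08, so k_gold = (0.22/0.08)^(1/0.78) ≈ 3.6580.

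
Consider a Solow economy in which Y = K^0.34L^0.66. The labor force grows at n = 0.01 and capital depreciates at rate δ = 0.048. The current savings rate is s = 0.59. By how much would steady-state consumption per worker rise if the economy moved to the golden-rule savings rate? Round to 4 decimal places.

Δc ≈ 0.2869

n + δ = 0.01 + 0.048 = 0.058.
Current steady state (s = 0.59): k* = (0.59/0.058)^(1/0.66) ≈ 33.6047, y* = 33.6047^0.34 ≈ 3.3035, c* = (1−0.59)·3.3035 ≈ 1.3544.
Maximizing c = f(k) − (n+δ)·k gives f'(k) = n+δ, i.e. 0.34·k^(0.34−1) = 0.058, so k_gold = (0.34/0.058)^(1/0.66) ≈ 14.5785.
y_gold = 14.5785^0.34 ≈ 2.4869, c_gold = y_gold − 0.058·k_gold ≈ 1.6414.
Gain: Δc = 1.6414 − 1.3544 ≈ 0.2869.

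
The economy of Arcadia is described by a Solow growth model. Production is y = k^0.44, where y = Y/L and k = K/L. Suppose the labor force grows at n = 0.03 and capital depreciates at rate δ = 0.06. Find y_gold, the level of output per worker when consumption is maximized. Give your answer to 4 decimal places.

The effective depreciation rate is n + δ = 0.03 + 0.06 = 0.09.
At the golden rule the marginal product of capital equals n+δ: 0.44·k^(0.44−1) = 0.09. Solving, k_gold = (0.44/0.09)^(1/0.56) ≈ 17.0111.
Output: y_gold = k_gold^0.44 = 17.0111^0.44 ≈ 3.4795.

y_gold ≈ 3.4795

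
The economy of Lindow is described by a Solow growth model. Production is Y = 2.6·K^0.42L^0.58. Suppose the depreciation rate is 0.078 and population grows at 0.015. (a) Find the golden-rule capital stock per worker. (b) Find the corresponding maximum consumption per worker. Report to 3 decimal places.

(a) k_gold ≈ 69.884; (b) c_gold ≈ 8.975

Capital per worker breaks even when investment replaces (n + δ)·k; here n + δ = 0.093.
Golden rule sets MPK = n+δ: 0.42·2.6·k^(0.42−1) = 0.093, so k_gold = (0.42·2.6/0.093)^(1/0.58) ≈ 69.8842.
y_gold = 2.6·69.8842^0.42 ≈ 15.4744; c_gold = y_gold − 0.093·k_gold ≈ 8.9751.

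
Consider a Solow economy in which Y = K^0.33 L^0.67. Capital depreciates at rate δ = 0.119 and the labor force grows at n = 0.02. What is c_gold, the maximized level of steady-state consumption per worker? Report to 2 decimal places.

c_gold ≈ 1.03

n + δ = 0.02 + 0.119 = 0.139.
Setting f'(k) = n+δ gives 0.33·k^(0.33−1) = 0.139, hence k_gold = (0.33/0.139)^(1/0.67) ≈ 3.6345.
y_gold = 3.6345^0.33 ≈ 1.5309.
c_gold = y_gold − (n+δ)·k_gold = 1.5309 − 0.139·3.6345 ≈ 1.0257.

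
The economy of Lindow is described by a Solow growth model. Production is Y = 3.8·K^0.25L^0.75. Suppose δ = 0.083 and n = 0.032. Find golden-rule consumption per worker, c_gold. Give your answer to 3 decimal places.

c_gold ≈ 5.761

The effective depreciation rate is n + δ = 0.032 + 0.083 = 0.115.
At the golden rule the marginal product of capital equals n+δ: 0.25·3.8·k^(0.25−1) = 0.115. Solving, k_gold = (0.25·3.8/0.115)^(1/0.75) ≈ 16.6994.
y_gold = 3.8·16.6994^0.25 ≈ 7.6817.
c_gold = y_gold − (n+δ)·k_gold = 7.6817 − 0.115·16.6994 ≈ 5.7613.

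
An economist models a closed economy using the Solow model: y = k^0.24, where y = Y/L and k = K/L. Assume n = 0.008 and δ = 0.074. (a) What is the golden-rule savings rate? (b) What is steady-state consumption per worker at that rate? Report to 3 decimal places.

Capital per worker breaks even when investment replaces (n + δ)·k; here n + δ = 0.082.
For Cobb-Douglas, s_gold equals capital's share: s_gold = 0.24.
Setting f'(k) = n+δ gives 0.24·k^(0.24−1) = 0.082, hence k_gold = (0.24/0.082)^(1/0.76) ≈ 4.1085.
y_gold = 4.1085^0.24 ≈ 1.4037; c_gold = (1−0.24)·y_gold ≈ 1.0668.

(a) s_gold = 0.240; (b) c_gold ≈ 1.067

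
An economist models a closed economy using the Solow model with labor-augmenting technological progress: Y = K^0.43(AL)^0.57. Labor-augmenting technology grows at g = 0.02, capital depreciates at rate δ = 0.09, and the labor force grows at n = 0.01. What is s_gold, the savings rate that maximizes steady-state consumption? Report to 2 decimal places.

The effective depreciation rate is n + g + δ = 0.01 + 0.02 + 0.09 = 0.12.
At the golden rule MPK = n+g+δ, and in any Cobb-Douglas steady state s = (n+g+δ)·k/y = MPK·k/y = capital's share 0.43.

s_gold = 0.43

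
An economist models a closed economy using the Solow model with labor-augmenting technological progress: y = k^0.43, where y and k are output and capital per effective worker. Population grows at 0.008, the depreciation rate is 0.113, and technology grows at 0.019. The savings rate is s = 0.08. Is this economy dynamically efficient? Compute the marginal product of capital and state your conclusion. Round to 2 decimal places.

dynamically efficient; MPK ≈ 0.75

Break-even investment rate: n + g + δ = 0.008 + 0.019 + 0.113 = 0.14.
Steady-state k*: s·k^0.43 = 0.14·k gives k* = (0.08/0.14)^(1/0.57) ≈ 0.3746.
MPK = 0.43·0.3746^(-0.57) ≈ 0.7525.
MPK > n+g+δ = 0.14, so the economy is dynamically efficient (under-saving).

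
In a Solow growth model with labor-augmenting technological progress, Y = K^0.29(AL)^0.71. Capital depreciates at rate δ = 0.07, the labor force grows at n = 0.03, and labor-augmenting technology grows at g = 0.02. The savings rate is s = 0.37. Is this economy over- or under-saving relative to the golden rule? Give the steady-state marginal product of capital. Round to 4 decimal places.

Break-even investment rate: n + g + δ = 0.03 + 0.02 + 0.07 = 0.12.
Steady-state k*: s·k^0.29 = 0.12·k gives k* = (0.37/0.12)^(1/0.71) ≈ 4.8838.
MPK = 0.29·4.8838^(-0.71) ≈ 0.0941.
MPK < n+g+δ = 0.12, so the economy is dynamically inefficient (over-saving).

over-saving; MPK ≈ 0.0941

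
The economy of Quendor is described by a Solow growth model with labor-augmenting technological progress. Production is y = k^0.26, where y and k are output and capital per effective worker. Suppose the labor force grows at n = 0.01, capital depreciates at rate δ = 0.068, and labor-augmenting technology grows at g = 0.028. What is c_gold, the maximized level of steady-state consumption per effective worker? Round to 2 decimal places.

Break-even investment rate: n + g + δ = 0.01 + 0.028 + 0.068 = 0.106.
At the golden rule the marginal product of capital equals n+g+δ: 0.26·k^(0.26−1) = 0.106. Solving, k_gold = (0.26/0.106)^(1/0.74) ≈ 3.3618.
y_gold = 3.3618^0.26 ≈ 1.3706.
c_gold = y_gold − (n+g+δ)·k_gold = 1.3706 − 0.106·3.3618 ≈ 1.0142.

c_gold ≈ 1.01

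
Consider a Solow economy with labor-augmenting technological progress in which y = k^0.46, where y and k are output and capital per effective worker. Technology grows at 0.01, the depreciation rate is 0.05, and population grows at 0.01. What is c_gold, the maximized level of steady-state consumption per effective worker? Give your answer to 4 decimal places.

c_gold ≈ 2.6848

Break-even investment rate: n + g + δ = 0.01 + 0.01 + 0.05 = 0.07.
At the golden rule the marginal product of capital equals n+g+δ: 0.46·k^(0.46−1) = 0.07. Solving, k_gold = (0.46/0.07)^(1/0.54) ≈ 32.6727.
y_gold = 32.6727^0.46 ≈ 4.9719.
c_gold = y_gold − (n+g+δ)·k_gold = 4.9719 − 0.07·32.6727 ≈ 2.6848.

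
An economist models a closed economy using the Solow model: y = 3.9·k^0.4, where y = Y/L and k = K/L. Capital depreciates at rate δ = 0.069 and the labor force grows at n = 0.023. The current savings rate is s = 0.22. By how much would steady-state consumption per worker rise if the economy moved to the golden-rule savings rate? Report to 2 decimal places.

Δc ≈ 1.97

The effective depreciation rate is n + δ = 0.023 + 0.069 = 0.092.
Current steady state (s = 0.22): k* = (0.22·3.9/0.092)^(1/0.6) ≈ 41.3205, y* = 3.9·41.3205^0.4 ≈ 17.2795, c* = (1−0.22)·17.2795 ≈ 13.4780.
At the golden rule the marginal product of capital equals n+δ: 0.4·3.9·k^(0.4−1) = 0.092. Solving, k_gold = (0.4·3.9/0.092)^(1/0.6) ≈ 111.9166.
y_gold = 3.9·111.9166^0.4 ≈ 25.7408, c_gold = y_gold − 0.092·k_gold ≈ 15.4445.
Gain: Δc = 15.4445 − 13.4780 ≈ 1.9665.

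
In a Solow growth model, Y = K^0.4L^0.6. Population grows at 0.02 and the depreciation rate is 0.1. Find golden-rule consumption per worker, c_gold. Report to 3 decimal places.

The effective depreciation rate is n + δ = 0.02 + 0.1 = 0.12.
Golden rule sets MPK = n+δ: 0.4·k^(0.4−1) = 0.12, so k_gold = (0.4/0.12)^(1/0.6) ≈ 7.4381.
y_gold = 7.4381^0.4 ≈ 2.2314.
c_gold = y_gold − (n+δ)·k_gold = 2.2314 − 0.12·7.4381 ≈ 1.3389.

c_gold ≈ 1.339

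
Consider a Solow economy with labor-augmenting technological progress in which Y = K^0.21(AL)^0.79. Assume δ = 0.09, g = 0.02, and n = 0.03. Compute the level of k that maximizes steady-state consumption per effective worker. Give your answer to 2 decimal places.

Break-even investment rate: n + g + δ = 0.03 + 0.02 + 0.09 = 0.14.
Maximizing c = f(k) − (n+g+δ)·k gives f'(k) = n+g+δ, i.e. 0.21·k^(0.21−1) = 0.14, so k_gold = (0.21/0.14)^(1/0.79) ≈ 1.6707.

k_gold ≈ 1.67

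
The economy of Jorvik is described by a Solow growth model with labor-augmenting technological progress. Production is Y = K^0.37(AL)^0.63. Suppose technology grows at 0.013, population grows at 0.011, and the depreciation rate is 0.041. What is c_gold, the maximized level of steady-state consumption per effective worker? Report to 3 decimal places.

c_gold ≈ 1.750

n + g + δ = 0.011 + 0.013 + 0.041 = 0.065.
Golden rule sets MPK = n+g+δ: 0.37·k^(0.37−1) = 0.065, so k_gold = (0.37/0.065)^(1/0.63) ≈ 15.8078.
y_gold = 15.8078^0.37 ≈ 2.7770.
c_gold = y_gold − (n+g+δ)·k_gold = 2.7770 − 0.065·15.8078 ≈ 1.7495.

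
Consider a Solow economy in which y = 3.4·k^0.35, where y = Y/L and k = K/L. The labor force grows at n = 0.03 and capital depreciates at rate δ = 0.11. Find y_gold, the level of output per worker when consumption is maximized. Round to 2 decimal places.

n + δ = 0.03 + 0.11 = 0.14.
Golden rule sets MPK = n+δ: 0.35·3.4·k^(0.35−1) = 0.14, so k_gold = (0.35·3.4/0.14)^(1/0.65) ≈ 26.9076.
Output: y_gold = 3.4·k_gold^0.35 = 3.4·26.9076^0.35 ≈ 10.7630.

y_gold ≈ 10.76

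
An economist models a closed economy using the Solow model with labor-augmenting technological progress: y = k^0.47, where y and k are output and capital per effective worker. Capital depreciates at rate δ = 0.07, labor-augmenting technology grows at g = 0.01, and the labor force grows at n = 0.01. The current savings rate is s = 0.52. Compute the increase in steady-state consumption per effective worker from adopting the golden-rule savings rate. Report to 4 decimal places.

Capital per effective worker breaks even when investment replaces (n + g + δ)·k; here n + g + δ = 0.09.
Current steady state (s = 0.52): k* = (0.52/0.09)^(1/0.53) ≈ 27.3706, y* = 27.3706^0.47 ≈ 4.7372, c* = (1−0.52)·4.7372 ≈ 2.2739.
Golden rule sets MPK = n+g+δ: 0.47·k^(0.47−1) = 0.09, so k_gold = (0.47/0.09)^(1/0.53) ≈ 22.6175.
y_gold = 22.6175^0.47 ≈ 4.3310, c_gold = y_gold − 0.09·k_gold ≈ 2.2954.
Gain: Δc = 2.2954 − 2.2739 ≈ 0.0216.

Δc ≈ 0.0216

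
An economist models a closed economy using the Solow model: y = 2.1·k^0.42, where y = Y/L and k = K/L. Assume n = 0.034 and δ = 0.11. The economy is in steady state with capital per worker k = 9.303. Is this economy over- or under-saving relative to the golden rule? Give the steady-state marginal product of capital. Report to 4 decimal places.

n + δ = 0.034 + 0.11 = 0.144.
MPK = 0.42·2.1·k^(0.42−1) = 0.42·2.1·9.303^(-0.58) ≈ 0.2419.
MPK > 0.144, so the economy is dynamically efficient (under-saving).

under-saving; MPK ≈ 0.2419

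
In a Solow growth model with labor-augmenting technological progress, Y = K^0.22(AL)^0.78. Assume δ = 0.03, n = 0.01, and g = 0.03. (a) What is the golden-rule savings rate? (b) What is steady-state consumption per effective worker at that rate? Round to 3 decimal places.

(a) s_gold = 0.220; (b) c_gold ≈ 1.077

n + g + δ = 0.01 + 0.03 + 0.03 = 0.07.
For Cobb-Douglas, s_gold equals capital's share: s_gold = 0.22.
Maximizing c = f(k) − (n+g+δ)·k gives f'(k) = n+g+δ, i.e. 0.22·k^(0.22−1) = 0.07, so k_gold = (0.22/0.07)^(1/0.78) ≈ 4.3411.
y_gold = 4.3411^0.22 ≈ 1.3812; c_gold = (1−0.22)·y_gold ≈ 1.0774.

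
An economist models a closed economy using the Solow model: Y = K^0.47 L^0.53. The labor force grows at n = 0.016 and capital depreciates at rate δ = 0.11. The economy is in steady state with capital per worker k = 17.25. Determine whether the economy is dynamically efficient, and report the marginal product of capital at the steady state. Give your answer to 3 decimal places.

Break-even investment rate: n + δ = 0.016 + 0.11 = 0.126.
MPK = 0.47·k^(0.47−1) = 0.47·17.25^(-0.53) ≈ 0.1039.
MPK < 0.126, so the economy is dynamically inefficient (over-saving).

dynamically inefficient; MPK ≈ 0.104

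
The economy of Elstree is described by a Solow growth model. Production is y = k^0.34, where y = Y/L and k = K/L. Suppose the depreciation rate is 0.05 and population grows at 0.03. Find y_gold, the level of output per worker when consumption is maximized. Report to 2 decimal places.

y_gold ≈ 2.11

n + δ = 0.03 + 0.05 = 0.08.
Golden rule sets MPK = n+δ: 0.34·k^(0.34−1) = 0.08, so k_gold = (0.34/0.08)^(1/0.66) ≈ 8.9558.
Output: y_gold = k_gold^0.34 = 8.9558^0.34 ≈ 2.1072.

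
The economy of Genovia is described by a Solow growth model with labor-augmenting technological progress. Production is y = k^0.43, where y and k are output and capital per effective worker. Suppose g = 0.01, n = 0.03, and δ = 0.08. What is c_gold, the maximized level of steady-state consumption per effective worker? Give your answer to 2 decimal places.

Break-even investment rate: n + g + δ = 0.03 + 0.01 + 0.08 = 0.12.
Golden rule sets MPK = n+g+δ: 0.43·k^(0.43−1) = 0.12, so k_gold = (0.43/0.12)^(1/0.57) ≈ 9.3850.
y_gold = 9.3850^0.43 ≈ 2.6191.
c_gold = y_gold − (n+g+δ)·k_gold = 2.6191 − 0.12·9.3850 ≈ 1.4929.

c_gold ≈ 1.49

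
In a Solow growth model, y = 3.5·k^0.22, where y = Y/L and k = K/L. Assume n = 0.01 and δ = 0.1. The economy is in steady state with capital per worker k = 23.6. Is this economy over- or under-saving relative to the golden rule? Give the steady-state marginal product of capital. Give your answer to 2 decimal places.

Capital per worker breaks even when investment replaces (n + δ)·k; here n + δ = 0.11.
MPK = 0.22·3.5·k^(0.22−1) = 0.22·3.5·23.6^(-0.78) ≈ 0.0654.
MPK < 0.11, so the economy is dynamically inefficient (over-saving).

over-saving; MPK ≈ 0.07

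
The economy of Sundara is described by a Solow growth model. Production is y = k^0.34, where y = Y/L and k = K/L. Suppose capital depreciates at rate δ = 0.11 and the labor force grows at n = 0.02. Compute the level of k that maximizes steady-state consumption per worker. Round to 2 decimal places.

Break-even investment rate: n + δ = 0.02 + 0.11 = 0.13.
Golden rule sets MPK = n+δ: 0.34·k^(0.34−1) = 0.13, so k_gold = (0.34/0.13)^(1/0.66) ≈ 4.2917.

k_gold ≈ 4.29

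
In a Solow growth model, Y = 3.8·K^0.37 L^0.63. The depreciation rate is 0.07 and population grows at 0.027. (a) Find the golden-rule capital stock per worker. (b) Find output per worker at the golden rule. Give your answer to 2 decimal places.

The effective depreciation rate is n + δ = 0.027 + 0.07 = 0.097.
Maximizing c = f(k) − (n+δ)·k gives f'(k) = n+δ, i.e. 0.37·3.8·k^(0.37−1) = 0.097, so k_gold = (0.37·3.8/0.097)^(1/0.63) ≈ 69.6941.
y_gold = 3.8·69.6941^0.37 ≈ 18.2712.

(a) k_gold ≈ 69.69; (b) y_gold ≈ 18.27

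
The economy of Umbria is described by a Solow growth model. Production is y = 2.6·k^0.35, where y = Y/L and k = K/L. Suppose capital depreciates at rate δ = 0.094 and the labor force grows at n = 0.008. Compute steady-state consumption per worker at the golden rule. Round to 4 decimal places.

c_gold ≈ 5.4911

n + δ = 0.008 + 0.094 = 0.102.
Setting f'(k) = n+δ gives 0.35·2.6·k^(0.35−1) = 0.102, hence k_gold = (0.35·2.6/0.102)^(1/0.65) ≈ 28.9879.
y_gold = 2.6·28.9879^0.35 ≈ 8.4479.
c_gold = y_gold − (n+δ)·k_gold = 8.4479 − 0.102·28.9879 ≈ 5.4911.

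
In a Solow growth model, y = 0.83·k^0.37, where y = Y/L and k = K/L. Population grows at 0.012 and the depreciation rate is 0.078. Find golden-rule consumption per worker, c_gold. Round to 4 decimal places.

c_gold ≈ 1.0752

n + δ = 0.012 + 0.078 = 0.09.
Maximizing c = f(k) − (n+δ)·k gives f'(k) = n+δ, i.e. 0.37·0.83·k^(0.37−1) = 0.09, so k_gold = (0.37·0.83/0.09)^(1/0.63) ≈ 7.0160.
y_gold = 0.83·7.0160^0.37 ≈ 1.7066.
c_gold = y_gold − (n+δ)·k_gold = 1.7066 − 0.09·7.0160 ≈ 1.0752.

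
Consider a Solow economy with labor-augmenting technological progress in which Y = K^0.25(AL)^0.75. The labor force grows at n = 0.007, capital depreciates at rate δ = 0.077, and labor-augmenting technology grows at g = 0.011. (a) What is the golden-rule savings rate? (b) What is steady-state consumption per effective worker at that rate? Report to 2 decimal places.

(a) s_gold = 0.25; (b) c_gold ≈ 1.04

n + g + δ = 0.007 + 0.011 + 0.077 = 0.095.
For Cobb-Douglas, s_gold equals capital's share: s_gold = 0.25.
Maximizing c = f(k) − (n+g+δ)·k gives f'(k) = n+g+δ, i.e. 0.25·k^(0.25−1) = 0.095, so k_gold = (0.25/0.095)^(1/0.75) ≈ 3.6332.
y_gold = 3.6332^0.25 ≈ 1.3806; c_gold = (1−0.25)·y_gold ≈ 1.0355.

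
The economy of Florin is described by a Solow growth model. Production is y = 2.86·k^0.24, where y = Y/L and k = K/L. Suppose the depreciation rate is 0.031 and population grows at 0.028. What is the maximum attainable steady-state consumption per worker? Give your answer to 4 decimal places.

The effective depreciation rate is n + δ = 0.028 + 0.031 = 0.059.
Golden rule sets MPK = n+δ: 0.24·2.86·k^(0.24−1) = 0.059, so k_gold = (0.24·2.86/0.059)^(1/0.76) ≈ 25.2505.
y_gold = 2.86·25.2505^0.24 ≈ 6.2074.
c_gold = y_gold − (n+δ)·k_gold = 6.2074 − 0.059·25.2505 ≈ 4.7176.

c_gold ≈ 4.7176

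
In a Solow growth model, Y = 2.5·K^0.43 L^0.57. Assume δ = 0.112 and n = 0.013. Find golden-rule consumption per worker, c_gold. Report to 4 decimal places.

Break-even investment rate: n + δ = 0.013 + 0.112 = 0.125.
Setting f'(k) = n+δ gives 0.43·2.5·k^(0.43−1) = 0.125, hence k_gold = (0.43·2.5/0.125)^(1/0.57) ≈ 43.5984.
y_gold = 2.5·43.5984^0.43 ≈ 12.6740.
c_gold = y_gold − (n+δ)·k_gold = 12.6740 − 0.125·43.5984 ≈ 7.2242.

c_gold ≈ 7.2242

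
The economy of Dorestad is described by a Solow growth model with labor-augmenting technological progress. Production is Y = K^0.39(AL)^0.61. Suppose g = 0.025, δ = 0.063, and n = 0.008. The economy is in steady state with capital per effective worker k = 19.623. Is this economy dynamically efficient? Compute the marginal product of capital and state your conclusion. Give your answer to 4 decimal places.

Capital per effective worker breaks even when investment replaces (n + g + δ)·k; here n + g + δ = 0.096.
MPK = 0.39·k^(0.39−1) = 0.39·19.623^(-0.61) ≈ 0.0635.
MPK < 0.096, so the economy is dynamically inefficient (over-saving).

dynamically inefficient; MPK ≈ 0.0635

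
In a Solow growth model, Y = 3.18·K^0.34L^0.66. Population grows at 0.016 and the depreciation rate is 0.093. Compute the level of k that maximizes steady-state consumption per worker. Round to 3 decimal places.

Capital per worker breaks even when investment replaces (n + δ)·k; here n + δ = 0.109.
Golden rule sets MPK = n+δ: 0.34·3.18·k^(0.34−1) = 0.109, so k_gold = (0.34·3.18/0.109)^(1/0.66) ≈ 32.3458.

k_gold ≈ 32.346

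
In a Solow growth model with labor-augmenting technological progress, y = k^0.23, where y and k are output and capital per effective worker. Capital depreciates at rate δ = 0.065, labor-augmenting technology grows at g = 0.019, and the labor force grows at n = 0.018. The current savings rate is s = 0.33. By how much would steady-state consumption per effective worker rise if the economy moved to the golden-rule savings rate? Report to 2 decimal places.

The effective depreciation rate is n + g + δ = 0.018 + 0.019 + 0.065 = 0.102.
Current steady state (s = 0.33): k* = (0.33/0.102)^(1/0.77) ≈ 4.5944, y* = 4.5944^0.23 ≈ 1.4201, c* = (1−0.33)·1.4201 ≈ 0.9515.
At the golden rule the marginal product of capital equals n+g+δ: 0.23·k^(0.23−1) = 0.102. Solving, k_gold = (0.23/0.102)^(1/0.77) ≈ 2.8748.
y_gold = 2.8748^0.23 ≈ 1.2749, c_gold = y_gold − 0.102·k_gold ≈ 0.9817.
Gain: Δc = 0.9817 − 0.9515 ≈ 0.0302.

Δc ≈ 0.03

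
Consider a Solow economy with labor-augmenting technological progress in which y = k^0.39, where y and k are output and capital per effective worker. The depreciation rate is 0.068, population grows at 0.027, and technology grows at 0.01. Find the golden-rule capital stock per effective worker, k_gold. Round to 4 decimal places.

Capital per effective worker breaks even when investment replaces (n + g + δ)·k; here n + g + δ = 0.105.
Setting f'(k) = n+g+δ gives 0.39·k^(0.39−1) = 0.105, hence k_gold = (0.39/0.105)^(1/0.61) ≈ 8.5945.

k_gold ≈ 8.5945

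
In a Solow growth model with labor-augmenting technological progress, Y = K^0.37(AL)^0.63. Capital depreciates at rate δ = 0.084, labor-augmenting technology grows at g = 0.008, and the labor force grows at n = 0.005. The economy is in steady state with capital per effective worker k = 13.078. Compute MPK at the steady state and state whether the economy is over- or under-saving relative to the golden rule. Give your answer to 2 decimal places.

over-saving; MPK ≈ 0.07

The effective depreciation rate is n + g + δ = 0.005 + 0.008 + 0.084 = 0.097.
MPK = 0.37·k^(0.37−1) = 0.37·13.078^(-0.63) ≈ 0.0732.
MPK < 0.097, so the economy is dynamically inefficient (over-saving).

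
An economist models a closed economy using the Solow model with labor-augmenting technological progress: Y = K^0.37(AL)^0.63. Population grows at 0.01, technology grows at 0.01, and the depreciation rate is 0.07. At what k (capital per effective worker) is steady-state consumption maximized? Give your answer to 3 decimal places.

k_gold ≈ 9.431

n + g + δ = 0.01 + 0.01 + 0.07 = 0.09.
Maximizing c = f(k) − (n+g+δ)·k gives f'(k) = n+g+δ, i.e. 0.37·k^(0.37−1) = 0.09, so k_gold = (0.37/0.09)^(1/0.63) ≈ 9.4306.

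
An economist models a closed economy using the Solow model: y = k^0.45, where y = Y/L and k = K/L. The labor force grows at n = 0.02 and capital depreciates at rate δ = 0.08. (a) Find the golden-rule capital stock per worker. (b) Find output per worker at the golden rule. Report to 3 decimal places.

Break-even investment rate: n + δ = 0.02 + 0.08 = 0.1.
Maximizing c = f(k) − (n+δ)·k gives f'(k) = n+δ, i.e. 0.45·k^(0.45−1) = 0.1, so k_gold = (0.45/0.1)^(1/0.55) ≈ 15.4049.
y_gold = 15.4049^0.45 ≈ 3.4233.

(a) k_gold ≈ 15.405; (b) y_gold ≈ 3.423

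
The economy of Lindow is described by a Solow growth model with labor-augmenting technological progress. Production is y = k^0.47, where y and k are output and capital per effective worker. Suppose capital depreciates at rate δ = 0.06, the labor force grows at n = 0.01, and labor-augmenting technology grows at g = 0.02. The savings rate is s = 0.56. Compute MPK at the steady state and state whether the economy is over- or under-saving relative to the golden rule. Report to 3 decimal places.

Capital per effective worker breaks even when investment replaces (n + g + δ)·k; here n + g + δ = 0.09.
Steady-state k*: s·k^0.47 = 0.09·k gives k* = (0.56/0.09)^(1/0.53) ≈ 31.4782.
MPK = 0.47·31.4782^(-0.53) ≈ 0.0755.
MPK < n+g+δ = 0.09, so the economy is dynamically inefficient (over-saving).

over-saving; MPK ≈ 0.076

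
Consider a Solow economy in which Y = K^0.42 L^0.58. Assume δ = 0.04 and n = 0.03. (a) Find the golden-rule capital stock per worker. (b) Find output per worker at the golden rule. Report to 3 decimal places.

(a) k_gold ≈ 21.960; (b) y_gold ≈ 3.660

Break-even investment rate: n + δ = 0.03 + 0.04 = 0.07.
At the golden rule the marginal product of capital equals n+δ: 0.42·k^(0.42−1) = 0.07. Solving, k_gold = (0.42/0.07)^(1/0.58) ≈ 21.9604.
y_gold = 21.9604^0.42 ≈ 3.6601.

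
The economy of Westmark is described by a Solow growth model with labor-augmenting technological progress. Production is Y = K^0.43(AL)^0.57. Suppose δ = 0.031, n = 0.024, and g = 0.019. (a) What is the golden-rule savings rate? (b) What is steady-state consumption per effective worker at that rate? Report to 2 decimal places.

(a) s_gold = 0.43; (b) c_gold ≈ 2.15

n + g + δ = 0.024 + 0.019 + 0.031 = 0.074.
For Cobb-Douglas, s_gold equals capital's share: s_gold = 0.43.
Golden rule sets MPK = n+g+δ: 0.43·k^(0.43−1) = 0.074, so k_gold = (0.43/0.074)^(1/0.57) ≈ 21.9162.
y_gold = 21.9162^0.43 ≈ 3.7716; c_gold = (1−0.43)·y_gold ≈ 2.1498.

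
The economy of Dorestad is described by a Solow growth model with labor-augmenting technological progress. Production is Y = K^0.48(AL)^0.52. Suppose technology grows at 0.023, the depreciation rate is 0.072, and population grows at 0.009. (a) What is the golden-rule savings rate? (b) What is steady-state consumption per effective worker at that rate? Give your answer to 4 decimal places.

n + g + δ = 0.009 + 0.023 + 0.072 = 0.104.
For Cobb-Douglas, s_gold equals capital's share: s_gold = 0.48.
At the golden rule the marginal product of capital equals n+g+δ: 0.48·k^(0.48−1) = 0.104. Solving, k_gold = (0.48/0.104)^(1/0.52) ≈ 18.9375.
y_gold = 18.9375^0.48 ≈ 4.1031; c_gold = (1−0.48)·y_gold ≈ 2.1336.

(a) s_gold = 0.4800; (b) c_gold ≈ 2.1336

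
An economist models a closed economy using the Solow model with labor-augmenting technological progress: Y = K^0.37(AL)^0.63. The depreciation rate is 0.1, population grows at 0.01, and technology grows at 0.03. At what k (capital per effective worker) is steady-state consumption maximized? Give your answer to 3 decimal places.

k_gold ≈ 4.677

Break-even investment rate: n + g + δ = 0.01 + 0.03 + 0.1 = 0.14.
Maximizing c = f(k) − (n+g+δ)·k gives f'(k) = n+g+δ, i.e. 0.37·k^(0.37−1) = 0.14, so k_gold = (0.37/0.14)^(1/0.63) ≈ 4.6769.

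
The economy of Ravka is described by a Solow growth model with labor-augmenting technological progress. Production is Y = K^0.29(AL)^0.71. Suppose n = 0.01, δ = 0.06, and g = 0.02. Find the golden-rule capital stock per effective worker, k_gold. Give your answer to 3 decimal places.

Capital per effective worker breaks even when investment replaces (n + g + δ)·k; here n + g + δ = 0.09.
Golden rule sets MPK = n+g+δ: 0.29·k^(0.29−1) = 0.09, so k_gold = (0.29/0.09)^(1/0.71) ≈ 5.1965.

k_gold ≈ 5.197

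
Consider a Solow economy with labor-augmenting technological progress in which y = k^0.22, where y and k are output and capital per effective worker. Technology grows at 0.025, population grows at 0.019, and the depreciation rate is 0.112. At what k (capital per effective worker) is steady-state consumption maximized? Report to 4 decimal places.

n + g + δ = 0.019 + 0.025 + 0.112 = 0.156.
Golden rule sets MPK = n+g+δ: 0.22·k^(0.22−1) = 0.156, so k_gold = (0.22/0.156)^(1/0.78) ≈ 1.5538.

k_gold ≈ 1.5538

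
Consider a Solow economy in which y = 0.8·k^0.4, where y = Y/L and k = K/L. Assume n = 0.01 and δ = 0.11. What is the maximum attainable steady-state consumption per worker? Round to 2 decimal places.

c_gold ≈ 0.92

Capital per worker breaks even when investment replaces (n + δ)·k; here n + δ = 0.12.
Maximizing c = f(k) − (n+δ)·k gives f'(k) = n+δ, i.e. 0.4·0.8·k^(0.4−1) = 0.12, so k_gold = (0.4·0.8/0.12)^(1/0.6) ≈ 5.1280.
y_gold = 0.8·5.1280^0.4 ≈ 1.5384.
c_gold = y_gold − (n+δ)·k_gold = 1.5384 − 0.12·5.1280 ≈ 0.9230.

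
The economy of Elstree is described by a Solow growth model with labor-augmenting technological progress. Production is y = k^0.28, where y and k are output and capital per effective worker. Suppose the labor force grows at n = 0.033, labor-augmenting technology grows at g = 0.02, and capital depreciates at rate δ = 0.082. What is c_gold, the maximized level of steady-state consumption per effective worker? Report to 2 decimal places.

Capital per effective worker breaks even when investment replaces (n + g + δ)·k; here n + g + δ = 0.135.
Golden rule sets MPK = n+g+δ: 0.28·k^(0.28−1) = 0.135, so k_gold = (0.28/0.135)^(1/0.72) ≈ 2.7544.
y_gold = 2.7544^0.28 ≈ 1.3280.
c_gold = y_gold − (n+g+δ)·k_gold = 1.3280 − 0.135·2.7544 ≈ 0.9562.

c_gold ≈ 0.96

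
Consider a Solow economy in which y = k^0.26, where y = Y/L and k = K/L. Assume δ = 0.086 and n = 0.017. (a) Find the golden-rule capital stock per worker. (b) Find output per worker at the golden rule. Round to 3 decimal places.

(a) k_gold ≈ 3.495; (b) y_gold ≈ 1.384

The effective depreciation rate is n + δ = 0.017 + 0.086 = 0.103.
Setting f'(k) = n+δ gives 0.26·k^(0.26−1) = 0.103, hence k_gold = (0.26/0.103)^(1/0.74) ≈ 3.4948.
y_gold = 3.4948^0.26 ≈ 1.3845.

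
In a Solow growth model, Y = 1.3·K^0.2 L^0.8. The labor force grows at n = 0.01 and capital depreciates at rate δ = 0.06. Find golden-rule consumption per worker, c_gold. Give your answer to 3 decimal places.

c_gold ≈ 1.444

n + δ = 0.01 + 0.06 = 0.07.
Maximizing c = f(k) − (n+δ)·k gives f'(k) = n+δ, i.e. 0.2·1.3·k^(0.2−1) = 0.07, so k_gold = (0.2·1.3/0.07)^(1/0.8) ≈ 5.1564.
y_gold = 1.3·5.1564^0.2 ≈ 1.8047.
c_gold = y_gold − (n+δ)·k_gold = 1.8047 − 0.07·5.1564 ≈ 1.4438.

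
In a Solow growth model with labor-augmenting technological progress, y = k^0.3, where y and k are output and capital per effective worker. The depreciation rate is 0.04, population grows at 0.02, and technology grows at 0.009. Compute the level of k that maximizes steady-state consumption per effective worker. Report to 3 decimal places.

k_gold ≈ 8.162

The effective depreciation rate is n + g + δ = 0.02 + 0.009 + 0.04 = 0.069.
Maximizing c = f(k) − (n+g+δ)·k gives f'(k) = n+g+δ, i.e. 0.3·k^(0.3−1) = 0.069, so k_gold = (0.3/0.069)^(1/0.7) ≈ 8.1624.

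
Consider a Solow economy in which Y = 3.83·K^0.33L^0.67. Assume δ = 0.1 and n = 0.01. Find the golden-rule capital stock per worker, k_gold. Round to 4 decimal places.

k_gold ≈ 38.2443

n + δ = 0.01 + 0.1 = 0.11.
At the golden rule the marginal product of capital equals n+δ: 0.33·3.83·k^(0.33−1) = 0.11. Solving, k_gold = (0.33·3.83/0.11)^(1/0.67) ≈ 38.2443.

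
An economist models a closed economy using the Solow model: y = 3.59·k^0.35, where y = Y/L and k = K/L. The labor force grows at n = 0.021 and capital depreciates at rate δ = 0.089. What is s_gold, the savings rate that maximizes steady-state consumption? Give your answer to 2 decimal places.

s_gold = 0.35

The effective depreciation rate is n + δ = 0.021 + 0.089 = 0.11.
At the golden rule MPK = n+δ, and in any Cobb-Douglas steady state s = (n+δ)·k/y = MPK·k/y = capital's share 0.35.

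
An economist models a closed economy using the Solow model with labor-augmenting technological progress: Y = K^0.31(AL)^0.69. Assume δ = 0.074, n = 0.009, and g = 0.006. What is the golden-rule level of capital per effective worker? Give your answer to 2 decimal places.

n + g + δ = 0.009 + 0.006 + 0.074 = 0.089.
Setting f'(k) = n+g+δ gives 0.31·k^(0.31−1) = 0.089, hence k_gold = (0.31/0.089)^(1/0.69) ≈ 6.1019.

k_gold ≈ 6.10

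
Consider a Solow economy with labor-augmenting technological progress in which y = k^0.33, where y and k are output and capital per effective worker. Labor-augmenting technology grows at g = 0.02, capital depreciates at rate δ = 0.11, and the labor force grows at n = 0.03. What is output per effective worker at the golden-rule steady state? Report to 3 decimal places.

Break-even investment rate: n + g + δ = 0.03 + 0.02 + 0.11 = 0.16.
Setting f'(k) = n+g+δ gives 0.33·k^(0.33−1) = 0.16, hence k_gold = (0.33/0.16)^(1/0.67) ≈ 2.9461.
Output: y_gold = k_gold^0.33 = 2.9461^0.33 ≈ 1.4284.

y_gold ≈ 1.428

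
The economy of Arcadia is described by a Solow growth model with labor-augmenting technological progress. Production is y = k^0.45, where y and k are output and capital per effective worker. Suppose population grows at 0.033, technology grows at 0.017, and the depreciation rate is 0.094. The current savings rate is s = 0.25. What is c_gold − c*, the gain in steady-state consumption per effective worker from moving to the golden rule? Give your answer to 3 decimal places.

Δc ≈ 0.219

Break-even investment rate: n + g + δ = 0.033 + 0.017 + 0.094 = 0.144.
Current steady state (s = 0.25): k* = (0.25/0.144)^(1/0.55) ≈ 2.7264, y* = 2.7264^0.45 ≈ 1.5704, c* = (1−0.25)·1.5704 ≈ 1.1778.
Maximizing c = f(k) − (n+g+δ)·k gives f'(k) = n+g+δ, i.e. 0.45·k^(0.45−1) = 0.144, so k_gold = (0.45/0.144)^(1/0.55) ≈ 7.9383.
y_gold = 7.9383^0.45 ≈ 2.5403, c_gold = y_gold − 0.144·k_gold ≈ 1.3971.
Gain: Δc = 1.3971 − 1.1778 ≈ 0.2193.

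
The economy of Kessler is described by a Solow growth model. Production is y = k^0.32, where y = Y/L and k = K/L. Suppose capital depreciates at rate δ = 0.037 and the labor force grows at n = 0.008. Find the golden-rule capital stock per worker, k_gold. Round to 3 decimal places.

k_gold ≈ 17.900

Capital per worker breaks even when investment replaces (n + δ)·k; here n + δ = 0.045.
Maximizing c = f(k) − (n+δ)·k gives f'(k) = n+δ, i.e. 0.32·k^(0.32−1) = 0.045, so k_gold = (0.32/0.045)^(1/0.68) ≈ 17.8998.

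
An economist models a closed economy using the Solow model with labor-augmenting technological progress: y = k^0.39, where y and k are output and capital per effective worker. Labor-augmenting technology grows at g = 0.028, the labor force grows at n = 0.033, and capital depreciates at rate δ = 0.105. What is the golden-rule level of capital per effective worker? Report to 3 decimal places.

k_gold ≈ 4.056

The effective depreciation rate is n + g + δ = 0.033 + 0.028 + 0.105 = 0.166.
Setting f'(k) = n+g+δ gives 0.39·k^(0.39−1) = 0.166, hence k_gold = (0.39/0.166)^(1/0.61) ≈ 4.0563.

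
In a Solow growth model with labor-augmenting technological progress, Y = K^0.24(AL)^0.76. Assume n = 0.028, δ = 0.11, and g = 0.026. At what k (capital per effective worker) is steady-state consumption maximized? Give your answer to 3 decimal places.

k_gold ≈ 1.650

Capital per effective worker breaks even when investment replaces (n + g + δ)·k; here n + g + δ = 0.164.
Setting f'(k) = n+g+δ gives 0.24·k^(0.24−1) = 0.164, hence k_gold = (0.24/0.164)^(1/0.76) ≈ 1.6504.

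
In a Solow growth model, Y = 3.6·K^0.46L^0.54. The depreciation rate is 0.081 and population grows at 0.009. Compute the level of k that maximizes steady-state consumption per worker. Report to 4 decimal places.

Capital per worker breaks even when investment replaces (n + δ)·k; here n + δ = 0.09.
Setting f'(k) = n+δ gives 0.46·3.6·k^(0.46−1) = 0.09, hence k_gold = (0.46·3.6/0.09)^(1/0.54) ≈ 219.9152.

k_gold ≈ 219.9152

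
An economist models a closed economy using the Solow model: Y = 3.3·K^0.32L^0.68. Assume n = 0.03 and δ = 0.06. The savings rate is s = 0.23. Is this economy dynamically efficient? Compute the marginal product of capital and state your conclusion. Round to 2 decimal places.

dynamically efficient; MPK ≈ 0.13

n + δ = 0.03 + 0.06 = 0.09.
Steady-state k*: s·A·k^0.32 = 0.09·k gives k* = (0.23·3.3/0.09)^(1/0.68) ≈ 23.0019.
MPK = 0.32·3.3·23.0019^(-0.68) ≈ 0.1252.
MPK > n+δ = 0.09, so the economy is dynamically efficient (under-saving).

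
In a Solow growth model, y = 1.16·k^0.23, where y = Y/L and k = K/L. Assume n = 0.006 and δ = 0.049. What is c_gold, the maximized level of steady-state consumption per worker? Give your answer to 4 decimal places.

Break-even investment rate: n + δ = 0.006 + 0.049 = 0.055.
Golden rule sets MPK = n+δ: 0.23·1.16·k^(0.23−1) = 0.055, so k_gold = (0.23·1.16/0.055)^(1/0.77) ≈ 7.7746.
y_gold = 1.16·7.7746^0.23 ≈ 1.8591.
c_gold = y_gold − (n+δ)·k_gold = 1.8591 − 0.055·7.7746 ≈ 1.4315.

c_gold ≈ 1.4315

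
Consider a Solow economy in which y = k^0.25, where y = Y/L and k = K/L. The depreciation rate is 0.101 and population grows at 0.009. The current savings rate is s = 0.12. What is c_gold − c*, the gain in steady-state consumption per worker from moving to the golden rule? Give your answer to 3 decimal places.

Δc ≈ 0.080

The effective depreciation rate is n + δ = 0.009 + 0.101 = 0.11.
Current steady state (s = 0.12): k* = (0.12/0.11)^(1/0.75) ≈ 1.1230, y* = 1.1230^0.25 ≈ 1.0294, c* = (1−0.12)·1.0294 ≈ 0.9059.
Setting f'(k) = n+δ gives 0.25·k^(0.25−1) = 0.11, hence k_gold = (0.25/0.11)^(1/0.75) ≈ 2.9881.
y_gold = 2.9881^0.25 ≈ 1.3148, c_gold = y_gold − 0.11·k_gold ≈ 0.9861.
Gain: Δc = 0.9861 − 0.9059 ≈ 0.0802.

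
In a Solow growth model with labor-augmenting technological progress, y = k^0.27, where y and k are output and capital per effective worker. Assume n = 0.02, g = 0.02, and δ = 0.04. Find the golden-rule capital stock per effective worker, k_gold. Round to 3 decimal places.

k_gold ≈ 5.293

n + g + δ = 0.02 + 0.02 + 0.04 = 0.08.
Setting f'(k) = n+g+δ gives 0.27·k^(0.27−1) = 0.08, hence k_gold = (0.27/0.08)^(1/0.73) ≈ 5.2925.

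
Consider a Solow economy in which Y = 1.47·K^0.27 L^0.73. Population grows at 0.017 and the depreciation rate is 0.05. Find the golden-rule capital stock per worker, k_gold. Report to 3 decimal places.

k_gold ≈ 11.438

The effective depreciation rate is n + δ = 0.017 + 0.05 = 0.067.
Maximizing c = f(k) − (n+δ)·k gives f'(k) = n+δ, i.e. 0.27·1.47·k^(0.27−1) = 0.067, so k_gold = (0.27·1.47/0.067)^(1/0.73) ≈ 11.4384.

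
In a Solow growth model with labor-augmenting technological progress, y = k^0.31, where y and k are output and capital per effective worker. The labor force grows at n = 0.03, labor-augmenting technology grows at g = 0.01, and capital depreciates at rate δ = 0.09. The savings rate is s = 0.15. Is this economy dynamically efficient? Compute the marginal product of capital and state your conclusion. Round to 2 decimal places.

n + g + δ = 0.03 + 0.01 + 0.09 = 0.13.
Steady-state k*: s·k^0.31 = 0.13·k gives k* = (0.15/0.13)^(1/0.69) ≈ 1.2305.
MPK = 0.31·1.2305^(-0.69) ≈ 0.2687.
MPK > n+g+δ = 0.13, so the economy is dynamically efficient (under-saving).

dynamically efficient; MPK ≈ 0.27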